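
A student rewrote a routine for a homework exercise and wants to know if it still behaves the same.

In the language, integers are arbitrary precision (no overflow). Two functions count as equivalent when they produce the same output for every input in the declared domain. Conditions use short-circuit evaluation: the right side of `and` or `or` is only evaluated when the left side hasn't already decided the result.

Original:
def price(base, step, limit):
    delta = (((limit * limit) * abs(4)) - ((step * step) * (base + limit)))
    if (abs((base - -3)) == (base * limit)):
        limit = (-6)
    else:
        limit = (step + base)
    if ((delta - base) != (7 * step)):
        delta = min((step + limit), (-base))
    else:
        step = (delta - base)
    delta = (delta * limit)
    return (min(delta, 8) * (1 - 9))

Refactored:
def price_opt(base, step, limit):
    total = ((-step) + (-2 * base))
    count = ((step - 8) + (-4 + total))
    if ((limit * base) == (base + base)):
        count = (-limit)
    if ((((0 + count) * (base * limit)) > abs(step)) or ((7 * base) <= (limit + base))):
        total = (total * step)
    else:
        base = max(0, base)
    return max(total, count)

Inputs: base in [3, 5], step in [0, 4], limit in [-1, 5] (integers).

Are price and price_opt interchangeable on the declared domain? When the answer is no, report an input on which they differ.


base=3, step=0, limit=-1 yields 72 from price but 0 from price_opt.
verdict: not equivalent; witness: base=3, step=0, limit=-1


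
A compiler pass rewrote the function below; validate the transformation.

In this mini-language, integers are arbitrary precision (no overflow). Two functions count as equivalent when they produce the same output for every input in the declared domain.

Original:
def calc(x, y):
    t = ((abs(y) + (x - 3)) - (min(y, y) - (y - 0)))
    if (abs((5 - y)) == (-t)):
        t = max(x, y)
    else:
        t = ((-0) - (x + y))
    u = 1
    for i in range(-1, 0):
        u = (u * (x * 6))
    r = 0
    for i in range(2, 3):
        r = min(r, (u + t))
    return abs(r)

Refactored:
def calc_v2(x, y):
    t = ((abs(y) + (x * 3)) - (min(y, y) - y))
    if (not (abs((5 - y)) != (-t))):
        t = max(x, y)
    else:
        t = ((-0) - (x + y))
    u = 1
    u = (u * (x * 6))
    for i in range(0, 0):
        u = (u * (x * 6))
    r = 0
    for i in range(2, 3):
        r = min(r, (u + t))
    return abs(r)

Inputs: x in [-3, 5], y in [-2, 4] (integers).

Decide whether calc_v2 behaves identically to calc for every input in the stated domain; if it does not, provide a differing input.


Input x=-3, y=-2: 13 from calc versus 20 from calc_v2.
verdict: not equivalent; witness: x=-3, y=-2


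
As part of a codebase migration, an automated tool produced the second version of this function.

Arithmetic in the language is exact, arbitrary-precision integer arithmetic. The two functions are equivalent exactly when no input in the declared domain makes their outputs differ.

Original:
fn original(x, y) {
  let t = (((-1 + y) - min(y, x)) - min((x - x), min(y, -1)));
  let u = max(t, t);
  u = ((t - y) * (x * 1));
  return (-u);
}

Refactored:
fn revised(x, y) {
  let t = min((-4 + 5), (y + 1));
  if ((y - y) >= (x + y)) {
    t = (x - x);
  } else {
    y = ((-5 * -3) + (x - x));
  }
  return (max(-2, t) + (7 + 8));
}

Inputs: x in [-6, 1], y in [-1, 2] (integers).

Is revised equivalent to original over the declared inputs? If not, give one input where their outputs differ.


On input x=-6, y=-1, original returns 36 while revised returns 15.
verdict: not equivalent; witness: x=-6, y=-1


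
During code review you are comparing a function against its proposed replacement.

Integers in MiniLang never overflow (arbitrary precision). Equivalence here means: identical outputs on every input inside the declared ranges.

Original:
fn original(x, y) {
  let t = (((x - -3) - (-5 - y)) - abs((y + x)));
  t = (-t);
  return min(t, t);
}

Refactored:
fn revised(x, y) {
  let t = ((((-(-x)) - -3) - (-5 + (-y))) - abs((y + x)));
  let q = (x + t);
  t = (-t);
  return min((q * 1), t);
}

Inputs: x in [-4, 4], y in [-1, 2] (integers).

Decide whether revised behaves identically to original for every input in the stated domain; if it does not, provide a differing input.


These are not equivalent — on x=-4, y=-1 the outputs split (2 vs -6).
original: t = -2; t = 2; return 2
revised: t = -2; q = -6; t = 2; return -6
verdict: not equivalent; witness: x=-4, y=-1


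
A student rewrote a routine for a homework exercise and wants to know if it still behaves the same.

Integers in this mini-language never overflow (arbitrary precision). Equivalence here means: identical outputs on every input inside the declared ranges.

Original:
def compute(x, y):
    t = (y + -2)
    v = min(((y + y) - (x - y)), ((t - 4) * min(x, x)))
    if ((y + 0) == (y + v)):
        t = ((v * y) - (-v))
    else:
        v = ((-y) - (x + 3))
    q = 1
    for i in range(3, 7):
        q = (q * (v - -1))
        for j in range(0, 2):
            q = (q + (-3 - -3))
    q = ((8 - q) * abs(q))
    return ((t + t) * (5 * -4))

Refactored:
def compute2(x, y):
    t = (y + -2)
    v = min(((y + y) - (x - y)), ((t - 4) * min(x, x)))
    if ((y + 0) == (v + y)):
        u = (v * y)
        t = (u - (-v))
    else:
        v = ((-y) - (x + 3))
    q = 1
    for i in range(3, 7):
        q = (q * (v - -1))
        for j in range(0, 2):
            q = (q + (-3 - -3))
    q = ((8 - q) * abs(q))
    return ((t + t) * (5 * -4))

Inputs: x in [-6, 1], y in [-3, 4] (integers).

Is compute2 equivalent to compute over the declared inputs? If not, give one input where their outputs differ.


Equivalent — the differences include local variable names differ, plus statement counts differ, yet no declared input distinguishes the two.
One worked example (x=-6, y=2) — compute: t becomes 0; next v becomes 12; next ((y + 0) == (y + v)) evaluates to false; next v becomes 1; next q becomes 1; next at i=3:; next q becomes 2; next at j=0:; next q becomes 2; next at j=1:; next q becomes 2; next at i=4:; next q becomes 4; next at j=0:; next q becomes 4; next at j=1:; next q becomes 4; next at i=5:; next q becomes 8; next at j=0:; next q becomes 8; next at j=1:; next q becomes 8; next at i=6:; next q becomes 16; next at j=0:; next q becomes 16; next at j=1:; next q becomes 16; next q becomes -128; next final value 0; compute2: t becomes 0; next v becomes 12; next ((y + 0) == (v + y)) evaluates to false; next v becomes 1; next q becomes 1; next at i=3:; next q becomes 2; next at j=0:; next q becomes 2; next at j=1:; next q becomes 2; next at i=4:; next q becomes 4; next at j=0:; next q becomes 4; next at j=1:; next q becomes 4; next at i=5:; next q becomes 8; next at j=0:; next q becomes 8; next at j=1:; next q becomes 8; next at i=6:; next q becomes 16; next at j=0:; next q becomes 16; next at j=1:; next q becomes 16; next q becomes -128; next final value 0; agreement on 0.
An exhaustive pass over the 64 declared inputs shows identical outputs.
verdict: equivalent


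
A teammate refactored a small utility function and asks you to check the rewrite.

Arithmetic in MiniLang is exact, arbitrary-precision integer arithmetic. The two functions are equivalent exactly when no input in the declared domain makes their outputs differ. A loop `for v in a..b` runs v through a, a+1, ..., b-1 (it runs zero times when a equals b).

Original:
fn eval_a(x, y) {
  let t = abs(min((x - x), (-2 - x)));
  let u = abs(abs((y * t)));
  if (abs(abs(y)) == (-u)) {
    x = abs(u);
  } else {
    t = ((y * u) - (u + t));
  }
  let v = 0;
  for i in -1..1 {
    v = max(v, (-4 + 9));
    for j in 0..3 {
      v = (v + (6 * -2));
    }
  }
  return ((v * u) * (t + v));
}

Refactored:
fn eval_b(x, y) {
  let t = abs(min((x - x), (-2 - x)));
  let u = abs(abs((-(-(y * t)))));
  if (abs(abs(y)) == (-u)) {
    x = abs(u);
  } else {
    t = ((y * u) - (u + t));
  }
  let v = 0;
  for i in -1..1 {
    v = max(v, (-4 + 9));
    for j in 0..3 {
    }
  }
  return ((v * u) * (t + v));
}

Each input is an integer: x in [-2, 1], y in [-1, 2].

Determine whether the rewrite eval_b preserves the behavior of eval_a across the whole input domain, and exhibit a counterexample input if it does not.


On input x=-1, y=-1, eval_a returns 1054 while eval_b returns 10.
verdict: not equivalent; witness: x=-1, y=-1


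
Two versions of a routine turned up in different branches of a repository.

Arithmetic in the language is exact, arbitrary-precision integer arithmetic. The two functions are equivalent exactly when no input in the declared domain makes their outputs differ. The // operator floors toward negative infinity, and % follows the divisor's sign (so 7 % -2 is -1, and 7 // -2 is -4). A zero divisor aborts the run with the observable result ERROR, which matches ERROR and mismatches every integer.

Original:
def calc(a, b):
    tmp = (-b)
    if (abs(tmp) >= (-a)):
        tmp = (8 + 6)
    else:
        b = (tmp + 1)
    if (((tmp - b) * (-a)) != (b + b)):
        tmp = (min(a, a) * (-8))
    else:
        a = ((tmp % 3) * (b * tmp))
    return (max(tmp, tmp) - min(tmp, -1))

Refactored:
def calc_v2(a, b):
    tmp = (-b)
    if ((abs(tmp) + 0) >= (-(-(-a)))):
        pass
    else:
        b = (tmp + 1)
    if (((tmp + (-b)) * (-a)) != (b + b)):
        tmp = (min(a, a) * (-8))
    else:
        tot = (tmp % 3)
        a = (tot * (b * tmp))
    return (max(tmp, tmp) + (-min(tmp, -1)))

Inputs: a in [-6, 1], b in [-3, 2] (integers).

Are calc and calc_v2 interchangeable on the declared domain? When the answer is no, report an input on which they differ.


Try a=0, b=0.
calc: tmp := 0 | (abs(tmp) >= (-a)): true | tmp := 14 | (((tmp - b) * (-a)) != (b + b)): false | a := 0 | result 15
calc_v2: tmp := 0 | ((abs(tmp) + 0) >= (-(-(-a)))): true | (((tmp + (-b)) * (-a)) != (b + b)): false | tot := 0 | a := 0 | result 1
15 != 1, so the rewrite changes behavior.
verdict: not equivalent; witness: a=0, b=0


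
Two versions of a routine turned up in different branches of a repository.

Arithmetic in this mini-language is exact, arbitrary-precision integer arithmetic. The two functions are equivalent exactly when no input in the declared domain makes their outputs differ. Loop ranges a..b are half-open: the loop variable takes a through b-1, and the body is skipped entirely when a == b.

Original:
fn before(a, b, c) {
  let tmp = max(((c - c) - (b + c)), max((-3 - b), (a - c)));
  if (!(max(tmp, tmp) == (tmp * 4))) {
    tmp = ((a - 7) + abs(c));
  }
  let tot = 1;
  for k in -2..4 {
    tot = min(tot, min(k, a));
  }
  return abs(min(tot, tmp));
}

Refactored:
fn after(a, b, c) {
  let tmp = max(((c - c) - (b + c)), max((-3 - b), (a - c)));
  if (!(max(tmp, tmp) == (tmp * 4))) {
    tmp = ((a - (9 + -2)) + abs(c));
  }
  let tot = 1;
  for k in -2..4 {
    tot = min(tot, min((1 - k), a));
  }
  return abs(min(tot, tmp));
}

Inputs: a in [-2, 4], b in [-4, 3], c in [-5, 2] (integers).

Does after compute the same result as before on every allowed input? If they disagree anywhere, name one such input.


Comparing the listings, the differences include: arithmetic usage differs; constant usage differs.
Spot check at a=1, b=0, c=-1 — before: tmp becomes 2; next (!(max(tmp, tmp) == (tmp * 4))) evaluates to true; next tmp becomes -5; next tot becomes 1; next at k=-2:; next tot becomes -2; next at k=-1:; next tot becomes -2; next at k=0:; next tot becomes -2; next at k=1:; next tot becomes -2; next at k=2:; next tot becomes -2; next at k=3:; next tot becomes -2; next final value 5. after: tmp becomes 2; next (!(max(tmp, tmp) == (tmp * 4))) evaluates to true; next tmp becomes -5; next tot becomes 1; next at k=-2:; next tot becomes 1; next at k=-1:; next tot becomes 1; next at k=0:; next tot becomes 1; next at k=1:; next tot becomes 0; next at k=2:; next tot becomes -1; next at k=3:; next tot becomes -2; next final value 5. Both give 5.
Across all 448 domain points the two functions coincide.
verdict: equivalent


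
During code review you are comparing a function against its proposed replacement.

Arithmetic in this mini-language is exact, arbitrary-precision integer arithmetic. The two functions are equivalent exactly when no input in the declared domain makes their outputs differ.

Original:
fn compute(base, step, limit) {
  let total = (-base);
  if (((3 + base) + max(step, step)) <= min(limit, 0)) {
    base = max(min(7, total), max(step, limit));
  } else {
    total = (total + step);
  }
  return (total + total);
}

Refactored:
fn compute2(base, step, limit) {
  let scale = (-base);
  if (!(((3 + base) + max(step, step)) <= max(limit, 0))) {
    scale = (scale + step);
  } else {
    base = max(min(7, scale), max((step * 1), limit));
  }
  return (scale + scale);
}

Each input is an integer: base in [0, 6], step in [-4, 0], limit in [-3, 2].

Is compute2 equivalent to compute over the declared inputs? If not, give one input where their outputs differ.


The rewrite breaks on base=0, step=-4, limit=-3, where the results are -8 and 0.
compute: total = 0; (((3 + base) + max(step, step)) <= min(limit, 0)) -> false; total = -4; return -8
compute2: scale = 0; (!(((3 + base) + max(step, step)) <= max(limit, 0))) -> false; base = 0; return 0
verdict: not equivalent; witness: base=0, step=-4, limit=-3


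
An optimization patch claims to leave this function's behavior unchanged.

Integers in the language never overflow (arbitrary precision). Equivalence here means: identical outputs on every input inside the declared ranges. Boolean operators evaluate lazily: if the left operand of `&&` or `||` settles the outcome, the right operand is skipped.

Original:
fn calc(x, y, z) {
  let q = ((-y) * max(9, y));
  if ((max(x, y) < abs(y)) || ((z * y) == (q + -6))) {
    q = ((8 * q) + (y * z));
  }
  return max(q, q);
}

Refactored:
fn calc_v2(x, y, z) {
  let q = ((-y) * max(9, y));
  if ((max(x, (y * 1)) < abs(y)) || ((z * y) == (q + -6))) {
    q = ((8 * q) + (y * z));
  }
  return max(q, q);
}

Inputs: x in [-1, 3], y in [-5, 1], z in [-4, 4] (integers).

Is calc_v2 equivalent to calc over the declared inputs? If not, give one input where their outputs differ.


Comparing the listings, the differences include: arithmetic usage differs; constant usage differs.
Tracing x=3, y=1, z=4: calc: q=-9, then ((max(x, y) < abs(y)) || ((z * y) == (q + -6))) is false, then returns -9 | calc_v2: q=-9, then ((max(x, (y * 1)) < abs(y)) || ((z * y) == (q + -6))) is false, then returns -9 — matching result -9.
An exhaustive pass over the 315 declared inputs shows identical outputs.
verdict: equivalent


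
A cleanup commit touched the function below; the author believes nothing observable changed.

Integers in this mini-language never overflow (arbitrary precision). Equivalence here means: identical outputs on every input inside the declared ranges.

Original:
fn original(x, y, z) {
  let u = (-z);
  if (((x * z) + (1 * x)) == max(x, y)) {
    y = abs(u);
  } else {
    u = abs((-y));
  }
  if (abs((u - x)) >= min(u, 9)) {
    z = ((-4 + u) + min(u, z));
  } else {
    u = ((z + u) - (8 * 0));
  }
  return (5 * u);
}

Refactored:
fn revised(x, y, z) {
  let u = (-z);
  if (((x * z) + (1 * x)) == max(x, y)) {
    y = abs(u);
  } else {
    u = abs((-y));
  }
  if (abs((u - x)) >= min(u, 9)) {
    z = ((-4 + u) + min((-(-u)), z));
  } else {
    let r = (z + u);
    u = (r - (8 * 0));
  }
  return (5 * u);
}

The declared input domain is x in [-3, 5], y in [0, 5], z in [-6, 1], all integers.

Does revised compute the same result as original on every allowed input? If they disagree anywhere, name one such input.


Although local variable names differ, statement counts differ, 432/432 inputs agree.
verdict: equivalent


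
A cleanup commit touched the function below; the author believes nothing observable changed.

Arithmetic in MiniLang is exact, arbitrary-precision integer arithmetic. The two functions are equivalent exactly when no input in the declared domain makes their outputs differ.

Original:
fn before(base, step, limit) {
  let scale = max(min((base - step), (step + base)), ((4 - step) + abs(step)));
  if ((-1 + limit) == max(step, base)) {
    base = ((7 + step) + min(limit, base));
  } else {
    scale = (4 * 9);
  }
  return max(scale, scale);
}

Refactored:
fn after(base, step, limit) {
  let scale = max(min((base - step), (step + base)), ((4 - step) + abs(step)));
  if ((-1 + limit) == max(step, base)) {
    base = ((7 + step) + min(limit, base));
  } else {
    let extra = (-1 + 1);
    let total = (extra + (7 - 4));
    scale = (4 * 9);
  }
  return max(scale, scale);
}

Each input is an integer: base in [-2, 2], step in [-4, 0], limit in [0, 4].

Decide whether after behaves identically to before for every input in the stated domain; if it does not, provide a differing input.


Comparing the listings, the differences include: constant usage differs, and arithmetic usage differs, and local variable names differ, and statement counts differ.
Tracing base=-2, step=-4, limit=0: before: scale=12, then ((-1 + limit) == max(step, base)) is false, then scale=36, then returns 36 | after: scale=12, then ((-1 + limit) == max(step, base)) is false, then extra=0, then total=3, then scale=36, then returns 36 — matching result 36.
Every one of the 125 inputs gives matching results.
verdict: equivalent


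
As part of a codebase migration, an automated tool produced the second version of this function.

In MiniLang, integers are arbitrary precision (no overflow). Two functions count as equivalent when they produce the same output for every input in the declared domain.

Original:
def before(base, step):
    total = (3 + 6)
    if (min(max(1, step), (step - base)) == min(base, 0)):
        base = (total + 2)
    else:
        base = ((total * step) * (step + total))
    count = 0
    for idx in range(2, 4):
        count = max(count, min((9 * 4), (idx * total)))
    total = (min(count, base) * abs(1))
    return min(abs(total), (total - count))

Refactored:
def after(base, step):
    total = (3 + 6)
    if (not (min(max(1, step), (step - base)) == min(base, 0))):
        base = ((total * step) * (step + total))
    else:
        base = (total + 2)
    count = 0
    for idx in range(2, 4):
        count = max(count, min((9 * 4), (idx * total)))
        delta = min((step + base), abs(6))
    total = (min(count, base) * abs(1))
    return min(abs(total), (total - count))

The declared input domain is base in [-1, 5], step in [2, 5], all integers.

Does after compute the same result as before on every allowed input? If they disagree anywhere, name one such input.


Changes here: local variable names differ; also boolean connective usage differs; also min/max/abs usage differs; also arithmetic usage differs; also statement counts differ; also constant usage differs; the full 28-point sweep finds no disagreement.
verdict: equivalent


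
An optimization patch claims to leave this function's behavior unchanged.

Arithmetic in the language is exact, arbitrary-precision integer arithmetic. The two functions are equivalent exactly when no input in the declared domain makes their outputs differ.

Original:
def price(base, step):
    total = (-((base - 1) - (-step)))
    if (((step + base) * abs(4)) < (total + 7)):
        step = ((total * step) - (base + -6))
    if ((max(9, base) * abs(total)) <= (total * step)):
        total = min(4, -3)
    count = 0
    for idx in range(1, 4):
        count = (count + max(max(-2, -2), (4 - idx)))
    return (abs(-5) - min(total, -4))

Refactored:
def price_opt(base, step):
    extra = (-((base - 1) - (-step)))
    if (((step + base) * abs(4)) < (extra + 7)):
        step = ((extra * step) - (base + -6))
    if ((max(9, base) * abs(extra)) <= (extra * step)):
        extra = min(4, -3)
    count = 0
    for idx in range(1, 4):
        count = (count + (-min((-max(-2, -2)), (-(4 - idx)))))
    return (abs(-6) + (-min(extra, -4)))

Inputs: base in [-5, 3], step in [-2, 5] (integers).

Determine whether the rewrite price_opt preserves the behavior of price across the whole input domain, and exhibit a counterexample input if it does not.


These are not equivalent — on base=-5, step=-2 the outputs split (9 vs 10).
price: total becomes 8; next (((step + base) * abs(4)) < (total + 7)) evaluates to true; next step becomes -5; next ((max(9, base) * abs(total)) <= (total * step)) evaluates to false; next count becomes 0; next at idx=1:; next count becomes 3; next at idx=2:; next count becomes 5; next at idx=3:; next count becomes 6; next final value 9
price_opt: extra becomes 8; next (((step + base) * abs(4)) < (extra + 7)) evaluates to true; next step becomes -5; next ((max(9, base) * abs(extra)) <= (extra * step)) evaluates to false; next count becomes 0; next at idx=1:; next count becomes 3; next at idx=2:; next count becomes 5; next at idx=3:; next count becomes 6; next final value 10
verdict: not equivalent; witness: base=-5, step=-2


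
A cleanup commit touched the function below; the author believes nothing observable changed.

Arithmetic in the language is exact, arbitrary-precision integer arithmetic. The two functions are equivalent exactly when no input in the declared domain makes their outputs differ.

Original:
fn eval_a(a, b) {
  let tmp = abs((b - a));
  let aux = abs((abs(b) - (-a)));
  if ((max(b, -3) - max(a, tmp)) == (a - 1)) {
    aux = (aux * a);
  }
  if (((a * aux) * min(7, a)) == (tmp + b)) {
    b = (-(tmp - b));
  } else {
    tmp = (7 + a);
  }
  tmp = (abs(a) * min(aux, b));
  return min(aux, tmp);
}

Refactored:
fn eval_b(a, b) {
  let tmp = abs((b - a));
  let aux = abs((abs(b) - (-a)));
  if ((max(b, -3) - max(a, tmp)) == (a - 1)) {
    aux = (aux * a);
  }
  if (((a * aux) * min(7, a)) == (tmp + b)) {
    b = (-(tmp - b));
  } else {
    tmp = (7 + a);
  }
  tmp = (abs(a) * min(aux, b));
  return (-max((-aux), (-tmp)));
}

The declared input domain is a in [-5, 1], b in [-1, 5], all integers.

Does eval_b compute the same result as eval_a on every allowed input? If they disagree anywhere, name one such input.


Although min/max/abs usage differs, 49/49 inputs agree.
verdict: equivalent


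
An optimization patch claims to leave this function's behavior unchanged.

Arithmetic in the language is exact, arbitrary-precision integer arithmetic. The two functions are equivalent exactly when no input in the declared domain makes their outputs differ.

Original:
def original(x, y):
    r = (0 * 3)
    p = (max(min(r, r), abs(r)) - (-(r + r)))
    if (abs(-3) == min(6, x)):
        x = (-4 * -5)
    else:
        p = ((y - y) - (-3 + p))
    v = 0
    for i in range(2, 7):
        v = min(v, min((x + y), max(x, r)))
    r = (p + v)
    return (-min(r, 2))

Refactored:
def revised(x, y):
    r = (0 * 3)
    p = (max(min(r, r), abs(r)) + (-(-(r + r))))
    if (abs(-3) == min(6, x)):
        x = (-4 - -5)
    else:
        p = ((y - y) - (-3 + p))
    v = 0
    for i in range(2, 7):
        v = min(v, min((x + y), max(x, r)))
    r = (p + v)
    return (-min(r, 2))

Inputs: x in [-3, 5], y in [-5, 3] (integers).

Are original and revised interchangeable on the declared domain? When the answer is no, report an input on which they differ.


Not equivalent: x=3, y=-5 separates them (0 vs 4).
original: r becomes 0; next p becomes 0; next (abs(-3) == min(6, x)) evaluates to true; next x becomes 20; next v becomes 0; next at i=2:; next v becomes 0; next at i=3:; next v becomes 0; next at i=4:; next v becomes 0; next at i=5:; next v becomes 0; next at i=6:; next v becomes 0; next r becomes 0; next final value 0
revised: r becomes 0; next p becomes 0; next (abs(-3) == min(6, x)) evaluates to true; next x becomes 1; next v becomes 0; next at i=2:; next v becomes -4; next at i=3:; next v becomes -4; next at i=4:; next v becomes -4; next at i=5:; next v becomes -4; next at i=6:; next v becomes -4; next r becomes -4; next final value 4
verdict: not equivalent; witness: x=3, y=-5


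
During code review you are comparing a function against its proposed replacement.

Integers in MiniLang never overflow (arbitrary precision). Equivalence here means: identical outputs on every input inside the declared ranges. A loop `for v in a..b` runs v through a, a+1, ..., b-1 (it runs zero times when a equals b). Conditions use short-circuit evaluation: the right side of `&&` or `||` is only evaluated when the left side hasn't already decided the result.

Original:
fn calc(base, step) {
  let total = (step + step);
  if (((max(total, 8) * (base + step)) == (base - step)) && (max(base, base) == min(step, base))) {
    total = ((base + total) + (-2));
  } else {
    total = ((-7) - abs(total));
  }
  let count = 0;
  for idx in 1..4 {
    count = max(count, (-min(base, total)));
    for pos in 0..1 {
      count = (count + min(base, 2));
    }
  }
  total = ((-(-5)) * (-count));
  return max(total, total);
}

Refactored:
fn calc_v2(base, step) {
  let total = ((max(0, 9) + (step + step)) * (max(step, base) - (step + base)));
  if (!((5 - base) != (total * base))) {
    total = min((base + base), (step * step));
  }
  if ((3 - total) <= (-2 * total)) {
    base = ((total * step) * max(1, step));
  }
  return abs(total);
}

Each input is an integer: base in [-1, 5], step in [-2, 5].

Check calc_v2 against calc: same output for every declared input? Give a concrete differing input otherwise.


The rewrite breaks on base=-1, step=-2, where the results are -50 and 10.
calc: total becomes -4; next (((max(total, 8) * (base + step)) == (base - step)) && (max(base, base) == min(step, base))) evaluates to false; next total becomes -11; next count becomes 0; next at idx=1:; next count becomes 11; next at pos=0:; next count becomes 10; next at idx=2:; next count becomes 11; next at pos=0:; next count becomes 10; next at idx=3:; next count becomes 11; next at pos=0:; next count becomes 10; next total becomes -50; next final value -50
calc_v2: total becomes 10; next (!((5 - base) != (total * base))) evaluates to false; next ((3 - total) <= (-2 * total)) evaluates to false; next final value 10
verdict: not equivalent; witness: base=-1, step=-2


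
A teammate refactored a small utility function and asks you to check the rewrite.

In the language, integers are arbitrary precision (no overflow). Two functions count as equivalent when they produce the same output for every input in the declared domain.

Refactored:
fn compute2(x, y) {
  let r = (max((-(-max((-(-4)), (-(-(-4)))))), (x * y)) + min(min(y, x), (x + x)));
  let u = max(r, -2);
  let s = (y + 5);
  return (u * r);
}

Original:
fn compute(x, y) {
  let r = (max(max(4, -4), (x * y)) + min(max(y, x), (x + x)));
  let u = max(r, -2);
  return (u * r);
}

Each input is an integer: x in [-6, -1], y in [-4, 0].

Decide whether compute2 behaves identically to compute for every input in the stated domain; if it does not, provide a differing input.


Input x=-1, y=-4: 4 from compute versus 0 from compute2.
verdict: not equivalent; witness: x=-1, y=-4


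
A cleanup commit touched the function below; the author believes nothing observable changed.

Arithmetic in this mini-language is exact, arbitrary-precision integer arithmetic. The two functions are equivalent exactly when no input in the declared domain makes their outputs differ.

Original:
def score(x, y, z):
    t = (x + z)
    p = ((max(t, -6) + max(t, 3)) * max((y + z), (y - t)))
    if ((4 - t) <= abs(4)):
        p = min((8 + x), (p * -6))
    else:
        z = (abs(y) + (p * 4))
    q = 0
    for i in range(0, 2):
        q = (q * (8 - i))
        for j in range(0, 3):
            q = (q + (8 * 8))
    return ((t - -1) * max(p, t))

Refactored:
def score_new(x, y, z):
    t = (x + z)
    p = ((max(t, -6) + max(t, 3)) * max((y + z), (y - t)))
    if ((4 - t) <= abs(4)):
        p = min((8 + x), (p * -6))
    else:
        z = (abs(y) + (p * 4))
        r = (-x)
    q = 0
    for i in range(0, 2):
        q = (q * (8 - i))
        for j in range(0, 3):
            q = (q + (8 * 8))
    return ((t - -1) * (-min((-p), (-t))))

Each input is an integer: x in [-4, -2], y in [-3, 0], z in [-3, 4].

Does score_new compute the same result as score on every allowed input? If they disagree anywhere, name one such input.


Equivalent — the differences include local variable names differ, and statement counts differ, and min/max/abs usage differs, yet no declared input distinguishes the two.
One worked example (x=-3, y=-3, z=4) — score: t := 1 | p := 4 | ((4 - t) <= abs(4)): true | p := -24 | q := 0 | iter i=0: | q := 0 | iter j=0: | q := 64 | iter j=1: | q := 128 | iter j=2: | q := 192 | iter i=1: | q := 1344 | iter j=0: | q := 1408 | iter j=1: | q := 1472 | iter j=2: | q := 1536 | result 2; score_new: t := 1 | p := 4 | ((4 - t) <= abs(4)): true | p := -24 | q := 0 | iter i=0: | q := 0 | iter j=0: | q := 64 | iter j=1: | q := 128 | iter j=2: | q := 192 | iter i=1: | q := 1344 | iter j=0: | q := 1408 | iter j=1: | q := 1472 | iter j=2: | q := 1536 | result 2; agreement on 2.
An exhaustive pass over the 96 declared inputs shows identical outputs.
verdict: equivalent


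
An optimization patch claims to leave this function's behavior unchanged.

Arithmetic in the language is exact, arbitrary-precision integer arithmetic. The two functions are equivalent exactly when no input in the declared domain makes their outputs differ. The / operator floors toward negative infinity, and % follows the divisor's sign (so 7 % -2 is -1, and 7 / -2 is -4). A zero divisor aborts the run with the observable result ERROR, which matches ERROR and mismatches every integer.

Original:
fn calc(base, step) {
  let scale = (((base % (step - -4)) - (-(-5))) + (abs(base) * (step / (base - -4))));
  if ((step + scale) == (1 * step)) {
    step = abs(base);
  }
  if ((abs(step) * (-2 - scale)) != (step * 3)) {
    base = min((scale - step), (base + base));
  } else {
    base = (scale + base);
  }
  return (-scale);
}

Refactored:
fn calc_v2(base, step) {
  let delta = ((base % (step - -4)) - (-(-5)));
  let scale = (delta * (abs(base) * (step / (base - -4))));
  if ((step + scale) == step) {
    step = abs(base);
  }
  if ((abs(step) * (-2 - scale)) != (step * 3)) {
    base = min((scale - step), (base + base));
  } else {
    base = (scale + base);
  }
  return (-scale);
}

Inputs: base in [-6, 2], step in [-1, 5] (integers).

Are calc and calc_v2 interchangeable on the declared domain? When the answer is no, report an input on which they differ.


The rewrite breaks on base=-6, step=-1, where the results are 5 and 0.
calc: scale := -5 | ((step + scale) == (1 * step)): false | ((abs(step) * (-2 - scale)) != (step * 3)): true | base := -12 | result 5
calc_v2: delta := -5 | scale := 0 | ((step + scale) == step): true | step := 6 | ((abs(step) * (-2 - scale)) != (step * 3)): true | base := -12 | result 0
verdict: not equivalent; witness: base=-6, step=-1


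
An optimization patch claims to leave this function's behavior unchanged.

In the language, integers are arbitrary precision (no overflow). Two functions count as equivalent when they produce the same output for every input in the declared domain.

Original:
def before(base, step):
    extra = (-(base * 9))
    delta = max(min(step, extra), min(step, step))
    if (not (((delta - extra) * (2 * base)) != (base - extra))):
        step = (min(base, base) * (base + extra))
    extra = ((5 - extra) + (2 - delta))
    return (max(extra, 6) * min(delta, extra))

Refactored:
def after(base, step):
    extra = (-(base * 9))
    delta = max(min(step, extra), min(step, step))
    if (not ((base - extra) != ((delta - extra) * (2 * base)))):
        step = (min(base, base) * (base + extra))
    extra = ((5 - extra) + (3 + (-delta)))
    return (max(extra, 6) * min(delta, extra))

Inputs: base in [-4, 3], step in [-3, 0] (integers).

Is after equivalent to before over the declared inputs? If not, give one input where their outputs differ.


These are not equivalent — on base=-4, step=-3 the outputs split (-156 vs -150).
before: extra := 36 | delta := -3 | (not (((delta - extra) * (2 * base)) != (base - extra))): false | extra := -26 | result -156
after: extra := 36 | delta := -3 | (not ((base - extra) != ((delta - extra) * (2 * base)))): false | extra := -25 | result -150
verdict: not equivalent; witness: base=-4, step=-3


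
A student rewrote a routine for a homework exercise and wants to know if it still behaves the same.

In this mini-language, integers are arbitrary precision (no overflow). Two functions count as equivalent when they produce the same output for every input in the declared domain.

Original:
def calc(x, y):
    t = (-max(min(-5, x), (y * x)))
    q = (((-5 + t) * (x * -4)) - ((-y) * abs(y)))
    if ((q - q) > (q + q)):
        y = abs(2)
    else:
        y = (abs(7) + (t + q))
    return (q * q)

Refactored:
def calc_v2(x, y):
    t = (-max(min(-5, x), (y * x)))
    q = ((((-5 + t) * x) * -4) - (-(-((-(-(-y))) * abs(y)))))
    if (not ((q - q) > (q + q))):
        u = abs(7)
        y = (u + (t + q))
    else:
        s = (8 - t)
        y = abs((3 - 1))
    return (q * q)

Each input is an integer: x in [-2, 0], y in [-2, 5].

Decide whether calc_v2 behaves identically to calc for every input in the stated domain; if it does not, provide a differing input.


This is a faithful refactor — boolean connective usage differs; local variable names differ; arithmetic usage differs; statement counts differ; constant usage differs, but the computed results match everywhere.
Tracing x=-1, y=0: calc: t := 0 | q := -20 | ((q - q) > (q + q)): true | y := 2 | result 400 | calc_v2: t := 0 | q := -20 | (not ((q - q) > (q + q))): false | s := 8 | y := 2 | result 400 — matching result 400.
Checked all 24 inputs in the declared domain: the outputs agree on every one.
verdict: equivalent


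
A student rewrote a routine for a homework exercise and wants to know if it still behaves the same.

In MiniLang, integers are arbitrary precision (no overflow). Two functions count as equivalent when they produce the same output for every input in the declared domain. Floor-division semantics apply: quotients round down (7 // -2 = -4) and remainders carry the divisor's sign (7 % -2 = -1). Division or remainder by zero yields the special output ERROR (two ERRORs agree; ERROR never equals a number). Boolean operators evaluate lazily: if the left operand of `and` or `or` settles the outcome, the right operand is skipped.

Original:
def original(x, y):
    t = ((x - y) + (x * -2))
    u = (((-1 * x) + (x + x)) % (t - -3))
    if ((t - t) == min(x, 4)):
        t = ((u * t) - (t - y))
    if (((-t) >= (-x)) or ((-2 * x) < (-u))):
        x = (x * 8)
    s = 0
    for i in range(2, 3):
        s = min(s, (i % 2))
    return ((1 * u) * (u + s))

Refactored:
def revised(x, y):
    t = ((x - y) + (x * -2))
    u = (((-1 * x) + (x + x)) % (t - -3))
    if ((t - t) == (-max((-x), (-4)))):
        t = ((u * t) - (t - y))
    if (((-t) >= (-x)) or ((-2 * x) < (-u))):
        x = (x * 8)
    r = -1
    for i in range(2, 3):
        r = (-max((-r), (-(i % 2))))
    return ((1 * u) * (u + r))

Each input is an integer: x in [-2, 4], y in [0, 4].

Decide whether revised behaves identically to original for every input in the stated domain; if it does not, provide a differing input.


At x=-2, y=0: original gives 9, revised gives 6.
verdict: not equivalent; witness: x=-2, y=0


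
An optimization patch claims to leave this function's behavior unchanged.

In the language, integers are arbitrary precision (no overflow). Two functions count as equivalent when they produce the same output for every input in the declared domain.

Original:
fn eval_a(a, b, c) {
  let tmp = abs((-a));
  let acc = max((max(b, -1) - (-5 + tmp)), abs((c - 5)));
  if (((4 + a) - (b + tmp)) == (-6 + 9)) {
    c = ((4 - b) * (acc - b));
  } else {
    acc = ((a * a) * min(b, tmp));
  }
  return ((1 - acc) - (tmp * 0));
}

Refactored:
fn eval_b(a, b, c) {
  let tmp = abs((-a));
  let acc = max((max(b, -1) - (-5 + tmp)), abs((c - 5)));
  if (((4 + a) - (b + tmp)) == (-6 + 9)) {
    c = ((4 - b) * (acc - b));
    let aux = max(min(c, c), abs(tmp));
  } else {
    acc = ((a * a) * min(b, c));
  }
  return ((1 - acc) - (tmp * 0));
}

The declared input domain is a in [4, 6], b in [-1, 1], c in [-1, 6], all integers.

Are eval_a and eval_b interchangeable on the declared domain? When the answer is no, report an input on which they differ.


Run the pair on a=4, b=0, c=-1.
eval_a: tmp := 4 | acc := 6 | (((4 + a) - (b + tmp)) == (-6 + 9)): false | acc := 0 | result 1
eval_b: tmp := 4 | acc := 6 | (((4 + a) - (b + tmp)) == (-6 + 9)): false | acc := -16 | result 17
1 != 17, so the rewrite changes behavior.
verdict: not equivalent; witness: a=4, b=0, c=-1


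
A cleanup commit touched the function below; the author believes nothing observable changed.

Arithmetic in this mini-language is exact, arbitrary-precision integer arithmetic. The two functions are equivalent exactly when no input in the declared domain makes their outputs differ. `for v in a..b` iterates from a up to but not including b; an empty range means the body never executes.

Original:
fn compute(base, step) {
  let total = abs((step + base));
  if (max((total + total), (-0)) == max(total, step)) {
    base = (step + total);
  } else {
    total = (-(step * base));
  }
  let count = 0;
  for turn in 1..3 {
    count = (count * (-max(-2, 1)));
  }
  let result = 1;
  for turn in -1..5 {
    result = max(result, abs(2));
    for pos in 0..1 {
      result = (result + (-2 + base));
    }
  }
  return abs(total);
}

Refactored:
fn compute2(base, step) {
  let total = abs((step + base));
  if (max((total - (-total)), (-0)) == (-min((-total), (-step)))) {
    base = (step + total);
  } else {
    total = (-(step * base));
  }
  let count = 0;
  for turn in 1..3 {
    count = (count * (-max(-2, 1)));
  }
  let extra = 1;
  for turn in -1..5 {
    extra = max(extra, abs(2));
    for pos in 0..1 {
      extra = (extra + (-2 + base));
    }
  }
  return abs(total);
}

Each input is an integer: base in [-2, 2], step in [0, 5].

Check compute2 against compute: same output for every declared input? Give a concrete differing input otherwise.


Reading the diff, among the changes: min/max/abs usage differs; and arithmetic usage differs; and local variable names differ.
Spot check at base=-1, step=1 — compute: total becomes 0; next (max((total + total), (-0)) == max(total, step)) evaluates to false; next total becomes 1; next count becomes 0; next at turn=1:; next count becomes 0; next at turn=2:; next count becomes 0; next result becomes 1; next at turn=-1:; next result becomes 2; next at pos=0:; next result becomes -1; next at turn=0:; next result becomes 2; next at pos=0:; next result becomes -1; next at turn=1:; next result becomes 2; next at pos=0:; next result becomes -1; next at turn=2:; next result becomes 2; next at pos=0:; next result becomes -1; next at turn=3:; next result becomes 2; next at pos=0:; next result becomes -1; next at turn=4:; next result becomes 2; next at pos=0:; next result becomes -1; next final value 1. compute2: total becomes 0; next (max((total - (-total)), (-0)) == (-min((-total), (-step)))) evaluates to false; next total becomes 1; next count becomes 0; next at turn=1:; next count becomes 0; next at turn=2:; next count becomes 0; next extra becomes 1; next at turn=-1:; next extra becomes 2; next at pos=0:; next extra becomes -1; next at turn=0:; next extra becomes 2; next at pos=0:; next extra becomes -1; next at turn=1:; next extra becomes 2; next at pos=0:; next extra becomes -1; next at turn=2:; next extra becomes 2; next at pos=0:; next extra becomes -1; next at turn=3:; next extra becomes 2; next at pos=0:; next extra becomes -1; next at turn=4:; next extra becomes 2; next at pos=0:; next extra becomes -1; next final value 1. Both give 1.
Every one of the 30 inputs gives matching results.
verdict: equivalent


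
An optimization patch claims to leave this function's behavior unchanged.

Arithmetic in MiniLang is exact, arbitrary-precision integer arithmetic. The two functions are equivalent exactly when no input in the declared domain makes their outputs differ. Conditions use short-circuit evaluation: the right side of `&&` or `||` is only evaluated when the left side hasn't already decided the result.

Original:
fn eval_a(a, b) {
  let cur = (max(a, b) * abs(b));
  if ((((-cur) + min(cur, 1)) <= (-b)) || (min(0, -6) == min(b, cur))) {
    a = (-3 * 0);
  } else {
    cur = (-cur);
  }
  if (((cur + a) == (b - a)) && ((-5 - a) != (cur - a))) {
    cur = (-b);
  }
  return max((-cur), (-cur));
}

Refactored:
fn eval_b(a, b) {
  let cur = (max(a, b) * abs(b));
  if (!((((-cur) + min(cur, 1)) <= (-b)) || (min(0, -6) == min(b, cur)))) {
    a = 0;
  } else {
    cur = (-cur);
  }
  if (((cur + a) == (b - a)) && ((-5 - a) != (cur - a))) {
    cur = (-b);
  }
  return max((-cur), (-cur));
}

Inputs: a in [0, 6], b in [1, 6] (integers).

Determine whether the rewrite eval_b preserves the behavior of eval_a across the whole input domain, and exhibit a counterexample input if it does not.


Input a=0, b=2: -4 from eval_a versus 4 from eval_b.
verdict: not equivalent; witness: a=0, b=2
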